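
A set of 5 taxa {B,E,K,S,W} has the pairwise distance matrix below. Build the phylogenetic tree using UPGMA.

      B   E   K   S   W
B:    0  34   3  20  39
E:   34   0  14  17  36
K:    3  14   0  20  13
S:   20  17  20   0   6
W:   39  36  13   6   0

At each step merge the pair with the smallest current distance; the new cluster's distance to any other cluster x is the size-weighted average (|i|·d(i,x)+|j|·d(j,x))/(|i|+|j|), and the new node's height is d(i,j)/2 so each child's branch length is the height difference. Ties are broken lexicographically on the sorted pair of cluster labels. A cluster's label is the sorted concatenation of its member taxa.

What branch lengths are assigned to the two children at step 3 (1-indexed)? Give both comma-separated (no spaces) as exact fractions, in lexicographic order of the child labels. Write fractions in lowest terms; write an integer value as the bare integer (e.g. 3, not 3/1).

iteration 1: select B,K (d=3); attach at lengths (3/2, 3/2); label the merged cluster BK
  updated: d(BK,E)=24, d(BK,S)=20, d(BK,W)=26
iteration 2: select S,W (d=6); attach at lengths (3, 3); label the merged cluster SW
  updated: d(BK,SW)=23, d(E,SW)=53/2
iteration 3: select BK,SW (d=23); attach at lengths (10, 17/2); label the merged cluster BKSW
  updated: d(BKSW,E)=101/4
iteration 4: select BKSW,E (d=101/4); attach at lengths (9/8, 101/8); label the merged cluster BEKSW
final tree: (((B:3/2,K:3/2):10,(S:3,W:3):17/2):9/8,E:101/8)
total length: 165/4

10,17/2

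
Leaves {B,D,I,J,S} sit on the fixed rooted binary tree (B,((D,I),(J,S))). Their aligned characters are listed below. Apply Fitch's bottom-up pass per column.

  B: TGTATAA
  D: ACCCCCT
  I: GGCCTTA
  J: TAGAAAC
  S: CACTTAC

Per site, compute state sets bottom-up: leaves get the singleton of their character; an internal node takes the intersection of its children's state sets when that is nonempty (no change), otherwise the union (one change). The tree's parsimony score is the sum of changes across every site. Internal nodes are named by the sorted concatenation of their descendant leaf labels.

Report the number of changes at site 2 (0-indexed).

2

site 0, node DI: D={A} ∪ I={G} → {A,G} (+1)
site 0, node JS: J={T} ∪ S={C} → {C,T} (+1)
site 0, node DIJS: DI={A,G} ∪ JS={C,T} → {A,C,G,T} (+1)
site 0, node BDIJS: B={T} ∩ DIJS={A,C,G,T} → {T} (+0)
site 1, node DI: D={C} ∪ I={G} → {C,G} (+1)
site 1, node JS: J={A} ∩ S={A} → {A} (+0)
site 1, node DIJS: DI={C,G} ∪ JS={A} → {A,C,G} (+1)
site 1, node BDIJS: B={G} ∩ DIJS={A,C,G} → {G} (+0)
site 2, node DI: D={C} ∩ I={C} → {C} (+0)
site 2, node JS: J={G} ∪ S={C} → {C,G} (+1)
site 2, node DIJS: DI={C} ∩ JS={C,G} → {C} (+0)
site 2, node BDIJS: B={T} ∪ DIJS={C} → {C,T} (+1)
site 3, node DI: D={C} ∩ I={C} → {C} (+0)
site 3, node JS: J={A} ∪ S={T} → {A,T} (+1)
site 3, node DIJS: DI={C} ∪ JS={A,T} → {A,C,T} (+1)
site 3, node BDIJS: B={A} ∩ DIJS={A,C,T} → {A} (+0)
site 4, node DI: D={C} ∪ I={T} → {C,T} (+1)
site 4, node JS: J={A} ∪ S={T} → {A,T} (+1)
site 4, node DIJS: DI={C,T} ∩ JS={A,T} → {T} (+0)
site 4, node BDIJS: B={T} ∩ DIJS={T} → {T} (+0)
site 5, node DI: D={C} ∪ I={T} → {C,T} (+1)
site 5, node JS: J={A} ∩ S={A} → {A} (+0)
site 5, node DIJS: DI={C,T} ∪ JS={A} → {A,C,T} (+1)
site 5, node BDIJS: B={A} ∩ DIJS={A,C,T} → {A} (+0)
site 6, node DI: D={T} ∪ I={A} → {A,T} (+1)
site 6, node JS: J={C} ∩ S={C} → {C} (+0)
site 6, node DIJS: DI={A,T} ∪ JS={C} → {A,C,T} (+1)
site 6, node BDIJS: B={A} ∩ DIJS={A,C,T} → {A} (+0)
per-site changes: [3, 2, 2, 2, 2, 2, 2]; total = 15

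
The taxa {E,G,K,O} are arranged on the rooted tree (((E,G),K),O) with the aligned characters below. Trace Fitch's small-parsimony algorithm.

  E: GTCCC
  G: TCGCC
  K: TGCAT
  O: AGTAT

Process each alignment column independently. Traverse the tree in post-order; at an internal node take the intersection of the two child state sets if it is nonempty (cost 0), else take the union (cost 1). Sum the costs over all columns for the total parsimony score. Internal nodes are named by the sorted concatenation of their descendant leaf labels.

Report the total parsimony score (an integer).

[col 0] EG: children E:{G}, G:{T} ∪→ {G,T}; cost 1
[col 0] EGK: children EG:{G,T}, K:{T} ∩→ {T}; cost 0
[col 0] EGKO: children EGK:{T}, O:{A} ∪→ {A,T}; cost 1
[col 1] EG: children E:{T}, G:{C} ∪→ {C,T}; cost 1
[col 1] EGK: children EG:{C,T}, K:{G} ∪→ {C,G,T}; cost 1
[col 1] EGKO: children EGK:{C,G,T}, O:{G} ∩→ {G}; cost 0
[col 2] EG: children E:{C}, G:{G} ∪→ {C,G}; cost 1
[col 2] EGK: children EG:{C,G}, K:{C} ∩→ {C}; cost 0
[col 2] EGKO: children EGK:{C}, O:{T} ∪→ {C,T}; cost 1
[col 3] EG: children E:{C}, G:{C} ∩→ {C}; cost 0
[col 3] EGK: children EG:{C}, K:{A} ∪→ {A,C}; cost 1
[col 3] EGKO: children EGK:{A,C}, O:{A} ∩→ {A}; cost 0
[col 4] EG: children E:{C}, G:{C} ∩→ {C}; cost 0
[col 4] EGK: children EG:{C}, K:{T} ∪→ {C,T}; cost 1
[col 4] EGKO: children EGK:{C,T}, O:{T} ∩→ {T}; cost 0
per-site changes: [2, 2, 2, 1, 1]; total = 8

8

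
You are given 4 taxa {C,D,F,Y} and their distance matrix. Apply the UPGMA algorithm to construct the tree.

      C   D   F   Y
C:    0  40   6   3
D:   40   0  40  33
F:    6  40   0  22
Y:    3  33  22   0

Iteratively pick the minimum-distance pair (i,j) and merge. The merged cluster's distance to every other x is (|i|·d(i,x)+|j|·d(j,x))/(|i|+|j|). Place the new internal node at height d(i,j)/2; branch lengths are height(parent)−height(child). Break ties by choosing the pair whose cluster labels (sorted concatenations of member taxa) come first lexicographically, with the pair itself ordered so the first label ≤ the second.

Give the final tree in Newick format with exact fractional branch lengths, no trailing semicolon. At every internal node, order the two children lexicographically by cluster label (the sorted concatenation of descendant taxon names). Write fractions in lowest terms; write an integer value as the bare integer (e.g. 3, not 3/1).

1. join C+Y (d=3) ⇒ CY; edges |C|=3/2, |Y|=3/2
  updated: d(CY,D)=73/2, d(CY,F)=14
2. join CY+F (d=14) ⇒ CFY; edges |CY|=11/2, |F|=7
  updated: d(CFY,D)=113/3
3. join CFY+D (d=113/3) ⇒ CDFY; edges |CFY|=71/6, |D|=113/6
final tree: (((C:3/2,Y:3/2):11/2,F:7):71/6,D:113/6)
total length: 277/6

(((C:3/2,Y:3/2):11/2,F:7):71/6,D:113/6)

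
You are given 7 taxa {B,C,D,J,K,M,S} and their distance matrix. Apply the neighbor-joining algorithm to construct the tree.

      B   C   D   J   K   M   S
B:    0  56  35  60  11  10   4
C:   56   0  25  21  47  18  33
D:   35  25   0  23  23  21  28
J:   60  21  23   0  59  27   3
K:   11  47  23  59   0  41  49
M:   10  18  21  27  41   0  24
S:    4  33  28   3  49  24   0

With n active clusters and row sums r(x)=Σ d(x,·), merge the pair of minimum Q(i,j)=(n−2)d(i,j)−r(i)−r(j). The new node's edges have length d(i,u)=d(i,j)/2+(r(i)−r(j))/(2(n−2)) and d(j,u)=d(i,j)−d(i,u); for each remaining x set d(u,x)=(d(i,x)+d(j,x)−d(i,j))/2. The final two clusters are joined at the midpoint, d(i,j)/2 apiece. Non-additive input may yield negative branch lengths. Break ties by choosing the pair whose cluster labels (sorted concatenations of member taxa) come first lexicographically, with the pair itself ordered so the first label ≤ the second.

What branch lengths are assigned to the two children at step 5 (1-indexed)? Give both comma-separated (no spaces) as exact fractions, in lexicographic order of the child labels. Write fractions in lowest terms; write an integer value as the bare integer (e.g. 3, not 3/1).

iteration 1: select B,K (d=11, Q=-351); attach at lengths (1/10, 109/10); label the merged cluster BK
  updated: d(BK,C)=46, d(BK,D)=47/2, d(BK,J)=54, d(BK,M)=20, d(BK,S)=21
iteration 2: select J,S (d=3, Q=-225); attach at lengths (31/8, -7/8); label the merged cluster JS
  updated: d(BK,JS)=36, d(C,JS)=51/2, d(D,JS)=24, d(JS,M)=24
iteration 3: select BK,D (d=47/2, Q=-297/2); attach at lengths (205/12, 77/12); label the merged cluster BDK
  updated: d(BDK,C)=95/4, d(BDK,JS)=73/4, d(BDK,M)=35/4
iteration 4: select BDK,M (d=35/4, Q=-84); attach at lengths (35/8, 35/8); label the merged cluster BDKM
  updated: d(BDKM,C)=33/2, d(BDKM,JS)=67/4
iteration 5: select BDKM,C (d=33/2, Q=-235/4); attach at lengths (31/8, 101/8); label the merged cluster BCDKM
  updated: d(BCDKM,JS)=103/8
iteration 6: select BCDKM,JS (d=103/8); attach at lengths (103/16, 103/16); label the merged cluster BCDJKMS
final tree: (((((B:1/10,K:109/10):205/12,D:77/12):35/8,M:35/8):31/8,C:101/8):103/16,(J:31/8,S:-7/8):103/16)
total length: 605/8

31/8,101/8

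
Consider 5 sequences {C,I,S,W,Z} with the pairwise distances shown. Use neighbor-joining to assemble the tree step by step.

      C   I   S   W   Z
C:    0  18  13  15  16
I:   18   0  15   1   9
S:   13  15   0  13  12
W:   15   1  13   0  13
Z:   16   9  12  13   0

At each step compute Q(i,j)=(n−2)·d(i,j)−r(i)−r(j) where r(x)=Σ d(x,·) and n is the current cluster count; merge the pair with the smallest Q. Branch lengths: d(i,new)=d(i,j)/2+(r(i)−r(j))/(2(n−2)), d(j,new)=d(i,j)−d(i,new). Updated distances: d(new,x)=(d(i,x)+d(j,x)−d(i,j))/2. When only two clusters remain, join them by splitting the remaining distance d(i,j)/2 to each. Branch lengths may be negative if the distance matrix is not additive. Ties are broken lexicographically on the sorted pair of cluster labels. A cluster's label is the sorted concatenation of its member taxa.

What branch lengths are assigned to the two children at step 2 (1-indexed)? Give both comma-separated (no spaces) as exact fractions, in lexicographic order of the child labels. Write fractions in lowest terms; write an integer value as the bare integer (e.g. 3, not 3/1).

65/8,39/8

step 1: merge (I,W) at d=1, Q=-82; branch lengths I→2/3, W→1/3; new cluster IW
  updated: d(C,IW)=16, d(IW,S)=27/2, d(IW,Z)=21/2
step 2: merge (C,S) at d=13, Q=-115/2; branch lengths C→65/8, S→39/8; new cluster CS
  updated: d(CS,IW)=33/4, d(CS,Z)=15/2
step 3: merge (CS,IW) at d=33/4, Q=-105/4; branch lengths CS→21/8, IW→45/8; new cluster CISW
  updated: d(CISW,Z)=39/8
step 4: merge (CISW,Z) at d=39/8; branch lengths CISW→39/16, Z→39/16; new cluster CISWZ
final tree: (((C:65/8,S:39/8):21/8,(I:2/3,W:1/3):45/8):39/16,Z:39/16)
total length: 217/8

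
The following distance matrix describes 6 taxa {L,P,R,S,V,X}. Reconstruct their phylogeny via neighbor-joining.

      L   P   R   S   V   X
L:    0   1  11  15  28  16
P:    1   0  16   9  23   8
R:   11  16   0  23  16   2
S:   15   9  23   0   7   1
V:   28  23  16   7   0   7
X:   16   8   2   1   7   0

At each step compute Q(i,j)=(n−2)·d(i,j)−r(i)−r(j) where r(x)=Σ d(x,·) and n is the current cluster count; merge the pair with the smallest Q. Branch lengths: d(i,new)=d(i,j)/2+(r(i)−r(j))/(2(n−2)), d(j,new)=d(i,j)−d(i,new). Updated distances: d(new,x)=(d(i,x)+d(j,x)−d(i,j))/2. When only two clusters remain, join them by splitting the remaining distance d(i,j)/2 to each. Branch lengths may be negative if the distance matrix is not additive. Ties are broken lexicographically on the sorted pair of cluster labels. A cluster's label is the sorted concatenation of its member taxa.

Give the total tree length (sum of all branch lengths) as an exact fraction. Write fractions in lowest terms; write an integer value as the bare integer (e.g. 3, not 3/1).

413/16

step 1: merge (L,P) at d=1, Q=-124; branch lengths L→9/4, P→-5/4; new cluster LP
  updated: d(LP,R)=13, d(LP,S)=23/2, d(LP,V)=25, d(LP,X)=23/2
step 2: merge (S,V) at d=7, Q=-153/2; branch lengths S→17/12, V→67/12; new cluster SV
  updated: d(LP,SV)=59/4, d(R,SV)=16, d(SV,X)=1/2
step 3: merge (LP,R) at d=13, Q=-177/4; branch lengths LP→137/16, R→71/16; new cluster LPR
  updated: d(LPR,SV)=71/8, d(LPR,X)=1/4
step 4: merge (LPR,SV) at d=71/8, Q=-77/8; branch lengths LPR→69/16, SV→73/16; new cluster LPRSV
  updated: d(LPRSV,X)=-65/16
step 5: merge (LPRSV,X) at d=-65/16; branch lengths LPRSV→-65/32, X→-65/32; new cluster LPRSVX
final tree: ((((L:9/4,P:-5/4):137/16,R:71/16):69/16,(S:17/12,V:67/12):73/16):-65/32,X:-65/32)
total length: 413/16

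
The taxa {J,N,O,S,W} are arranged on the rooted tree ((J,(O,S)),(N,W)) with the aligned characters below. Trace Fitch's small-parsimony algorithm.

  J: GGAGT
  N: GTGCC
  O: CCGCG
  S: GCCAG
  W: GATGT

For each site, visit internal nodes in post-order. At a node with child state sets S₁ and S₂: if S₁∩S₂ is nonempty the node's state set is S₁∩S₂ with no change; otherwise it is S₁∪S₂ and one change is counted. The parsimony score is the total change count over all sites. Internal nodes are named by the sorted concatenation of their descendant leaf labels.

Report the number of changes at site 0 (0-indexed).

1

site 0, node OS: O={C} ∪ S={G} → {C,G} (+1)
site 0, node JOS: J={G} ∩ OS={C,G} → {G} (+0)
site 0, node NW: N={G} ∩ W={G} → {G} (+0)
site 0, node JNOSW: JOS={G} ∩ NW={G} → {G} (+0)
site 1, node OS: O={C} ∩ S={C} → {C} (+0)
site 1, node JOS: J={G} ∪ OS={C} → {C,G} (+1)
site 1, node NW: N={T} ∪ W={A} → {A,T} (+1)
site 1, node JNOSW: JOS={C,G} ∪ NW={A,T} → {A,C,G,T} (+1)
site 2, node OS: O={G} ∪ S={C} → {C,G} (+1)
site 2, node JOS: J={A} ∪ OS={C,G} → {A,C,G} (+1)
site 2, node NW: N={G} ∪ W={T} → {G,T} (+1)
site 2, node JNOSW: JOS={A,C,G} ∩ NW={G,T} → {G} (+0)
site 3, node OS: O={C} ∪ S={A} → {A,C} (+1)
site 3, node JOS: J={G} ∪ OS={A,C} → {A,C,G} (+1)
site 3, node NW: N={C} ∪ W={G} → {C,G} (+1)
site 3, node JNOSW: JOS={A,C,G} ∩ NW={C,G} → {C,G} (+0)
site 4, node OS: O={G} ∩ S={G} → {G} (+0)
site 4, node JOS: J={T} ∪ OS={G} → {G,T} (+1)
site 4, node NW: N={C} ∪ W={T} → {C,T} (+1)
site 4, node JNOSW: JOS={G,T} ∩ NW={C,T} → {T} (+0)
per-site changes: [1, 3, 3, 3, 2]; total = 12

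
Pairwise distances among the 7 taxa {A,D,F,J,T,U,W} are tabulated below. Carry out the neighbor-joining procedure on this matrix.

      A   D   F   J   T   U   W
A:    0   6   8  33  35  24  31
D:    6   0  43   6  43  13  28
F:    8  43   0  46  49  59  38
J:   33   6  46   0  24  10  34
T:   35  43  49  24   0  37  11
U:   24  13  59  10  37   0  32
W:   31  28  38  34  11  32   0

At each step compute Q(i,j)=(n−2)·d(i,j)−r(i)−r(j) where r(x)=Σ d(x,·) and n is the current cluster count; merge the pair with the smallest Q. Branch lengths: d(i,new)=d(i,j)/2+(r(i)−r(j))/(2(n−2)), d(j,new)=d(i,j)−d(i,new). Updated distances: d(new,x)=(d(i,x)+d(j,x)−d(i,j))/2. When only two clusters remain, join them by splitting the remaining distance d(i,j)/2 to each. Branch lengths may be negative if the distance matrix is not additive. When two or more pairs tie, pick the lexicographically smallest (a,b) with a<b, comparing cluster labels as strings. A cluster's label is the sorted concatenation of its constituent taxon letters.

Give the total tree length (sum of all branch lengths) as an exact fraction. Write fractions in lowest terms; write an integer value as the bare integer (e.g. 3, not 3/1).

iteration 1: select A,F (d=8, Q=-340); attach at lengths (-33/5, 73/5); label the merged cluster AF
  updated: d(AF,D)=41/2, d(AF,J)=71/2, d(AF,T)=38, d(AF,U)=75/2, d(AF,W)=61/2
iteration 2: select T,W (d=11, Q=-489/2); attach at lengths (123/16, 53/16); label the merged cluster TW
  updated: d(AF,TW)=115/4, d(D,TW)=30, d(J,TW)=47/2, d(TW,U)=29
iteration 3: select AF,TW (d=115/4, Q=-589/4); attach at lengths (389/24, 301/24); label the merged cluster AFTW
  updated: d(AFTW,D)=87/8, d(AFTW,J)=121/8, d(AFTW,U)=151/8
iteration 4: select AFTW,D (d=87/8, Q=-53); attach at lengths (147/16, 27/16); label the merged cluster ADFTW
  updated: d(ADFTW,J)=41/8, d(ADFTW,U)=21/2
iteration 5: select ADFTW,J (d=41/8, Q=-205/8); attach at lengths (45/16, 37/16); label the merged cluster ADFJTW
  updated: d(ADFJTW,U)=123/16
iteration 6: select ADFJTW,U (d=123/16); attach at lengths (123/32, 123/32); label the merged cluster ADFJTUW
final tree: (((((A:-33/5,F:73/5):389/24,(T:123/16,W:53/16):301/24):147/16,D:27/16):45/16,J:37/16):123/32,U:123/32)
total length: 1143/16

1143/16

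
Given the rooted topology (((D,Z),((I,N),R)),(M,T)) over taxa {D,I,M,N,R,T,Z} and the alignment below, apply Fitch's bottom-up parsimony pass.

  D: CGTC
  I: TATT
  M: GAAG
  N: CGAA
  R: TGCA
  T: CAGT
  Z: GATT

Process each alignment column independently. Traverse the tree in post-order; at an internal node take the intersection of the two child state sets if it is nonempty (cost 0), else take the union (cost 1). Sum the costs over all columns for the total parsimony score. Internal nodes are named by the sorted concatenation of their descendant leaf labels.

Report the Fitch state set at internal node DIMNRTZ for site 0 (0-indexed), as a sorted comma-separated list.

C,G

DZ@0: {C} ∪ {G} = {C,G} (union, +1)
IN@0: {T} ∪ {C} = {C,T} (union, +1)
INR@0: {C,T} ∩ {T} = {T} (intersection, +0)
DINRZ@0: {C,G} ∪ {T} = {C,G,T} (union, +1)
MT@0: {G} ∪ {C} = {C,G} (union, +1)
DIMNRTZ@0: {C,G,T} ∩ {C,G} = {C,G} (intersection, +0)
DZ@1: {G} ∪ {A} = {A,G} (union, +1)
IN@1: {A} ∪ {G} = {A,G} (union, +1)
INR@1: {A,G} ∩ {G} = {G} (intersection, +0)
DINRZ@1: {A,G} ∩ {G} = {G} (intersection, +0)
MT@1: {A} ∩ {A} = {A} (intersection, +0)
DIMNRTZ@1: {G} ∪ {A} = {A,G} (union, +1)
DZ@2: {T} ∩ {T} = {T} (intersection, +0)
IN@2: {T} ∪ {A} = {A,T} (union, +1)
INR@2: {A,T} ∪ {C} = {A,C,T} (union, +1)
DINRZ@2: {T} ∩ {A,C,T} = {T} (intersection, +0)
MT@2: {A} ∪ {G} = {A,G} (union, +1)
DIMNRTZ@2: {T} ∪ {A,G} = {A,G,T} (union, +1)
DZ@3: {C} ∪ {T} = {C,T} (union, +1)
IN@3: {T} ∪ {A} = {A,T} (union, +1)
INR@3: {A,T} ∩ {A} = {A} (intersection, +0)
DINRZ@3: {C,T} ∪ {A} = {A,C,T} (union, +1)
MT@3: {G} ∪ {T} = {G,T} (union, +1)
DIMNRTZ@3: {A,C,T} ∩ {G,T} = {T} (intersection, +0)
per-site changes: [4, 3, 4, 4]; total = 15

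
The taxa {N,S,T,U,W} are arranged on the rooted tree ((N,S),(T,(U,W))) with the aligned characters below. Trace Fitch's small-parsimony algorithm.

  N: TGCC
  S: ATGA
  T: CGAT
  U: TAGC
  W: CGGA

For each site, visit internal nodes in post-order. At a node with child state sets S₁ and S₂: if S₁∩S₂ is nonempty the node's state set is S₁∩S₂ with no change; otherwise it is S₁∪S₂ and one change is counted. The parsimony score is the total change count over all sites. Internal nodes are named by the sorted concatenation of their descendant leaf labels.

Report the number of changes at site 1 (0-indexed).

2

site 0, node NS: N={T} ∪ S={A} → {A,T} (+1)
site 0, node UW: U={T} ∪ W={C} → {C,T} (+1)
site 0, node TUW: T={C} ∩ UW={C,T} → {C} (+0)
site 0, node NSTUW: NS={A,T} ∪ TUW={C} → {A,C,T} (+1)
site 1, node NS: N={G} ∪ S={T} → {G,T} (+1)
site 1, node UW: U={A} ∪ W={G} → {A,G} (+1)
site 1, node TUW: T={G} ∩ UW={A,G} → {G} (+0)
site 1, node NSTUW: NS={G,T} ∩ TUW={G} → {G} (+0)
site 2, node NS: N={C} ∪ S={G} → {C,G} (+1)
site 2, node UW: U={G} ∩ W={G} → {G} (+0)
site 2, node TUW: T={A} ∪ UW={G} → {A,G} (+1)
site 2, node NSTUW: NS={C,G} ∩ TUW={A,G} → {G} (+0)
site 3, node NS: N={C} ∪ S={A} → {A,C} (+1)
site 3, node UW: U={C} ∪ W={A} → {A,C} (+1)
site 3, node TUW: T={T} ∪ UW={A,C} → {A,C,T} (+1)
site 3, node NSTUW: NS={A,C} ∩ TUW={A,C,T} → {A,C} (+0)
per-site changes: [3, 2, 2, 3]; total = 10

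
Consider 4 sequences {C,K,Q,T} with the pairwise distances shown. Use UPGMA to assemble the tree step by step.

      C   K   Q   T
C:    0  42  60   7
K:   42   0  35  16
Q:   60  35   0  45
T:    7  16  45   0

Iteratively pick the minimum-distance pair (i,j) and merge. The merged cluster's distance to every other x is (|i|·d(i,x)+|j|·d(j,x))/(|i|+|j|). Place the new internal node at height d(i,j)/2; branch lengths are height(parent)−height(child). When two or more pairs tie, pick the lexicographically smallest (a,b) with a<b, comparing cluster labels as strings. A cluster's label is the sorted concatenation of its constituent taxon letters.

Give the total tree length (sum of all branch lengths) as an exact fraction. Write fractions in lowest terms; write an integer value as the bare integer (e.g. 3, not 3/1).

step 1: merge (C,T) at d=7; branch lengths C→7/2, T→7/2; new cluster CT
  updated: d(CT,K)=29, d(CT,Q)=105/2
step 2: merge (CT,K) at d=29; branch lengths CT→11, K→29/2; new cluster CKT
  updated: d(CKT,Q)=140/3
step 3: merge (CKT,Q) at d=140/3; branch lengths CKT→53/6, Q→70/3; new cluster CKQT
final tree: (((C:7/2,T:7/2):11,K:29/2):53/6,Q:70/3)
total length: 194/3

194/3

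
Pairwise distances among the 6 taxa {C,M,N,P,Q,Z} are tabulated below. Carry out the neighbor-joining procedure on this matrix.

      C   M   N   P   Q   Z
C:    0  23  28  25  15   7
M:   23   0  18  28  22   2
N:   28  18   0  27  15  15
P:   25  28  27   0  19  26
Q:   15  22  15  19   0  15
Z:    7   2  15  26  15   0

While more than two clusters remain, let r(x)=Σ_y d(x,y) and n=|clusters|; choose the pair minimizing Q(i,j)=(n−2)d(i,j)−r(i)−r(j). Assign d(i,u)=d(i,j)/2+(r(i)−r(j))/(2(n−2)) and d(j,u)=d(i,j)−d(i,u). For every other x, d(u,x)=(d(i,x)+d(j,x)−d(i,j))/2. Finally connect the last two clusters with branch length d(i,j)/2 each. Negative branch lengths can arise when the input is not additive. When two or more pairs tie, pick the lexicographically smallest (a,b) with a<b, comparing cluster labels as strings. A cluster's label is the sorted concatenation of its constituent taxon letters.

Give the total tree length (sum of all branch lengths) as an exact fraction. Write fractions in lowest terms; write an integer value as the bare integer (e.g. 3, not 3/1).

201/4

1. join M+Z (d=2, Q=-150) ⇒ MZ; edges |M|=9/2, |Z|=-5/2
  updated: d(C,MZ)=14, d(MZ,N)=31/2, d(MZ,P)=26, d(MZ,Q)=35/2
2. join C+MZ (d=14, Q=-113) ⇒ CMZ; edges |C|=17/2, |MZ|=11/2
  updated: d(CMZ,N)=59/4, d(CMZ,P)=37/2, d(CMZ,Q)=37/4
3. join CMZ+P (d=37/2, Q=-70) ⇒ CMPZ; edges |CMZ|=15/4, |P|=59/4
  updated: d(CMPZ,N)=93/8, d(CMPZ,Q)=39/8
4. join CMPZ+N (d=93/8, Q=-63/2) ⇒ CMNPZ; edges |CMPZ|=3/4, |N|=87/8
  updated: d(CMNPZ,Q)=33/8
5. join CMNPZ+Q (d=33/8) ⇒ CMNPQZ; edges |CMNPZ|=33/16, |Q|=33/16
final tree: ((((C:17/2,(M:9/2,Z:-5/2):11/2):15/4,P:59/4):3/4,N:87/8):33/16,Q:33/16)
total length: 201/4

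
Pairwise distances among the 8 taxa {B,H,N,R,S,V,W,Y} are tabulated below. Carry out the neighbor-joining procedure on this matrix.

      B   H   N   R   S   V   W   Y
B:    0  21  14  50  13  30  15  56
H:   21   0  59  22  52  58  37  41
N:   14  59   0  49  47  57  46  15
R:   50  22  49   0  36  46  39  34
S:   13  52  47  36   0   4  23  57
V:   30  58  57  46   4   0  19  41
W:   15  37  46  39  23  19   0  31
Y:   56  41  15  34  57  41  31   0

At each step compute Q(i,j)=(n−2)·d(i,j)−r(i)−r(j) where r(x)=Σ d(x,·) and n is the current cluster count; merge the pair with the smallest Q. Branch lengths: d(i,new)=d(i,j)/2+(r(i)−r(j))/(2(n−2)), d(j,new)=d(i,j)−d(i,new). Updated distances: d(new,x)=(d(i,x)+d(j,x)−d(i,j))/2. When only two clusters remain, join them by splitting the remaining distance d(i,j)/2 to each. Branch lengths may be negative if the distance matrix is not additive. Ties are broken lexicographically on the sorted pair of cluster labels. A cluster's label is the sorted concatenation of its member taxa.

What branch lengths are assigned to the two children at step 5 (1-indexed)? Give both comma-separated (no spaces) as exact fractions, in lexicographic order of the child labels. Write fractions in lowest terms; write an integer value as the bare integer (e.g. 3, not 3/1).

step 1: merge (N,Y) at d=15, Q=-472; branch lengths N→17/2, Y→13/2; new cluster NY
  updated: d(B,NY)=55/2, d(H,NY)=85/2, d(NY,R)=34, d(NY,S)=89/2, d(NY,V)=83/2, d(NY,W)=31
step 2: merge (S,V) at d=4, Q=-351; branch lengths S→-3/5, V→23/5; new cluster SV
  updated: d(B,SV)=39/2, d(H,SV)=53, d(NY,SV)=41, d(R,SV)=39, d(SV,W)=19
step 3: merge (H,R) at d=22, Q=-543/2; branch lengths H→159/16, R→193/16; new cluster HR
  updated: d(B,HR)=49/2, d(HR,NY)=109/4, d(HR,SV)=35, d(HR,W)=27
step 4: merge (HR,NY) at d=109/4, Q=-635/4; branch lengths HR→275/24, NY→379/24; new cluster HNRY
  updated: d(B,HNRY)=99/8, d(HNRY,SV)=195/8, d(HNRY,W)=123/8
step 5: merge (B,HNRY) at d=99/8, Q=-297/4; branch lengths B→39/8, HNRY→15/2; new cluster BHNRY
  updated: d(BHNRY,SV)=63/4, d(BHNRY,W)=9
step 6: merge (BHNRY,SV) at d=63/4, Q=-175/4; branch lengths BHNRY→23/8, SV→103/8; new cluster BHNRSVY
  updated: d(BHNRSVY,W)=49/8
step 7: merge (BHNRSVY,W) at d=49/8; branch lengths BHNRSVY→49/16, W→49/16; new cluster BHNRSVWY
final tree: (((B:39/8,((H:159/16,R:193/16):275/24,(N:17/2,Y:13/2):379/24):15/2):23/8,(S:-3/5,V:23/5):103/8):49/16,W:49/16)
total length: 205/2

39/8,15/2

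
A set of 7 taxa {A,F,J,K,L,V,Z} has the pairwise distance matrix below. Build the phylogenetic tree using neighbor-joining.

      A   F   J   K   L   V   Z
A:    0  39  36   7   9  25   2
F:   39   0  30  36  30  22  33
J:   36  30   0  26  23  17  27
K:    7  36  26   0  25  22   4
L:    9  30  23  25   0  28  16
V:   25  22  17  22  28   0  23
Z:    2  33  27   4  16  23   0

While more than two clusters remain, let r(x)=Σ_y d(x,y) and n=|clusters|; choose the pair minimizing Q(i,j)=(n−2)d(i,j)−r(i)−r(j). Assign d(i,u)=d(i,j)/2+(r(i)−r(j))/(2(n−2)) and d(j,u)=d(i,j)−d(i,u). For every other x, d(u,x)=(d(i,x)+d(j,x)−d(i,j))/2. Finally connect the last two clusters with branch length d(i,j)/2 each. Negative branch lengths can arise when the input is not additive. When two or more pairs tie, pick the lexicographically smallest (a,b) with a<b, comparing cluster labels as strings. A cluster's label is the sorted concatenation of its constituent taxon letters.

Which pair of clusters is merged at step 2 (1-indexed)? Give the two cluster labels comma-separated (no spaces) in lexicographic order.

FV,J

step 1: merge (F,V) at d=22, Q=-217; branch lengths F→163/10, V→57/10; new cluster FV
  updated: d(A,FV)=21, d(FV,J)=25/2, d(FV,K)=18, d(FV,L)=18, d(FV,Z)=17
step 2: merge (FV,J) at d=25/2, Q=-161; branch lengths FV→3/2, J→11; new cluster FJV
  updated: d(A,FJV)=89/4, d(FJV,K)=63/4, d(FJV,L)=57/4, d(FJV,Z)=63/4
step 3: merge (FJV,L) at d=57/4, Q=-179/2; branch lengths FJV→31/4, L→13/2; new cluster FJLV
  updated: d(A,FJLV)=17/2, d(FJLV,K)=53/4, d(FJLV,Z)=35/4
step 4: merge (A,FJLV) at d=17/2, Q=-31; branch lengths A→1, FJLV→15/2; new cluster AFJLV
  updated: d(AFJLV,K)=47/8, d(AFJLV,Z)=9/8
step 5: merge (AFJLV,K) at d=47/8, Q=-11; branch lengths AFJLV→3/2, K→35/8; new cluster AFJKLV
  updated: d(AFJKLV,Z)=-3/8
step 6: merge (AFJKLV,Z) at d=-3/8; branch lengths AFJKLV→-3/16, Z→-3/16; new cluster AFJKLVZ
final tree: (((A:1,(((F:163/10,V:57/10):3/2,J:11):31/4,L:13/2):15/2):3/2,K:35/8):-3/16,Z:-3/16)
total length: 251/4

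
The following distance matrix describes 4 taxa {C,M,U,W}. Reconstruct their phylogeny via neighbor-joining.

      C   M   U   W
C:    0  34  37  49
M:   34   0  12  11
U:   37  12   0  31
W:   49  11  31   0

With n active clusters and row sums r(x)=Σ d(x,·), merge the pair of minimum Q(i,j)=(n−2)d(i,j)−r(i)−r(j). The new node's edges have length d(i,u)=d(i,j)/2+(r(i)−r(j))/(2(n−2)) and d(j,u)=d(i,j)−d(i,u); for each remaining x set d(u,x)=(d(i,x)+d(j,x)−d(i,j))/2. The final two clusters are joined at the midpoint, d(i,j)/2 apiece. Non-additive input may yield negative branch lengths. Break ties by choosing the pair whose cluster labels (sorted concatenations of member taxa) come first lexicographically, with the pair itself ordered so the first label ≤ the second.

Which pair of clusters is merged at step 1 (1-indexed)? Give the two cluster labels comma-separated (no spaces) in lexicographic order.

C,U

1. join C+U (d=37, Q=-126) ⇒ CU; edges |C|=57/2, |U|=17/2
  updated: d(CU,M)=9/2, d(CU,W)=43/2
2. join CU+M (d=9/2, Q=-37) ⇒ CMU; edges |CU|=15/2, |M|=-3
  updated: d(CMU,W)=14
3. join CMU+W (d=14) ⇒ CMUW; edges |CMU|=7, |W|=7
final tree: (((C:57/2,U:17/2):15/2,M:-3):7,W:7)
total length: 111/2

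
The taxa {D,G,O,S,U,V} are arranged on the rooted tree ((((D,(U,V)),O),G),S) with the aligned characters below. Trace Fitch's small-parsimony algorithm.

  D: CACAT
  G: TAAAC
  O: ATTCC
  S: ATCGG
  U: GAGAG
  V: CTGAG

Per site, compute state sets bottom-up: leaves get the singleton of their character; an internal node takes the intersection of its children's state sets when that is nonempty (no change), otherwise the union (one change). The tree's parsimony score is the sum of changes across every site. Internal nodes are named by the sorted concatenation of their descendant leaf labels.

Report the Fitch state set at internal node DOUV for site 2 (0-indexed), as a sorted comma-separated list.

C,G,T

[col 0] UV: children U:{G}, V:{C} ∪→ {C,G}; cost 1
[col 0] DUV: children D:{C}, UV:{C,G} ∩→ {C}; cost 0
[col 0] DOUV: children DUV:{C}, O:{A} ∪→ {A,C}; cost 1
[col 0] DGOUV: children DOUV:{A,C}, G:{T} ∪→ {A,C,T}; cost 1
[col 0] DGOSUV: children DGOUV:{A,C,T}, S:{A} ∩→ {A}; cost 0
[col 1] UV: children U:{A}, V:{T} ∪→ {A,T}; cost 1
[col 1] DUV: children D:{A}, UV:{A,T} ∩→ {A}; cost 0
[col 1] DOUV: children DUV:{A}, O:{T} ∪→ {A,T}; cost 1
[col 1] DGOUV: children DOUV:{A,T}, G:{A} ∩→ {A}; cost 0
[col 1] DGOSUV: children DGOUV:{A}, S:{T} ∪→ {A,T}; cost 1
[col 2] UV: children U:{G}, V:{G} ∩→ {G}; cost 0
[col 2] DUV: children D:{C}, UV:{G} ∪→ {C,G}; cost 1
[col 2] DOUV: children DUV:{C,G}, O:{T} ∪→ {C,G,T}; cost 1
[col 2] DGOUV: children DOUV:{C,G,T}, G:{A} ∪→ {A,C,G,T}; cost 1
[col 2] DGOSUV: children DGOUV:{A,C,G,T}, S:{C} ∩→ {C}; cost 0
[col 3] UV: children U:{A}, V:{A} ∩→ {A}; cost 0
[col 3] DUV: children D:{A}, UV:{A} ∩→ {A}; cost 0
[col 3] DOUV: children DUV:{A}, O:{C} ∪→ {A,C}; cost 1
[col 3] DGOUV: children DOUV:{A,C}, G:{A} ∩→ {A}; cost 0
[col 3] DGOSUV: children DGOUV:{A}, S:{G} ∪→ {A,G}; cost 1
[col 4] UV: children U:{G}, V:{G} ∩→ {G}; cost 0
[col 4] DUV: children D:{T}, UV:{G} ∪→ {G,T}; cost 1
[col 4] DOUV: children DUV:{G,T}, O:{C} ∪→ {C,G,T}; cost 1
[col 4] DGOUV: children DOUV:{C,G,T}, G:{C} ∩→ {C}; cost 0
[col 4] DGOSUV: children DGOUV:{C}, S:{G} ∪→ {C,G}; cost 1
per-site changes: [3, 3, 3, 2, 3]; total = 14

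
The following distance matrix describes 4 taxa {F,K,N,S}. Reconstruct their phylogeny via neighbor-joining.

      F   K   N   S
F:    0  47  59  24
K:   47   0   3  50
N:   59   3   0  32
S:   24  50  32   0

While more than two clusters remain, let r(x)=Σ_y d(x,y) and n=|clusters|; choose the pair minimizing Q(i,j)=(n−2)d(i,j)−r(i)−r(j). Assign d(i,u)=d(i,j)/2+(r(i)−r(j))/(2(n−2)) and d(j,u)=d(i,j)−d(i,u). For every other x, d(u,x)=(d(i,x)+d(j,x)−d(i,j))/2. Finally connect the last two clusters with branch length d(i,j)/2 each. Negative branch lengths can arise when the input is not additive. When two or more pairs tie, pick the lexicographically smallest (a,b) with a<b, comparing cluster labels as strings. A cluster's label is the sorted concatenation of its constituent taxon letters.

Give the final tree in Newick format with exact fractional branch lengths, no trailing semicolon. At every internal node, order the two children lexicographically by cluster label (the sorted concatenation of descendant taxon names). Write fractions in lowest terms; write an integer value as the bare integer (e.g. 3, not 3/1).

(((F:18,S:6):67/2,K:3):0,N:0)

step 1: merge (F,S) at d=24, Q=-188; branch lengths F→18, S→6; new cluster FS
  updated: d(FS,K)=73/2, d(FS,N)=67/2
step 2: merge (FS,K) at d=73/2, Q=-73; branch lengths FS→67/2, K→3; new cluster FKS
  updated: d(FKS,N)=0
step 3: merge (FKS,N) at d=0; branch lengths FKS→0, N→0; new cluster FKNS
final tree: (((F:18,S:6):67/2,K:3):0,N:0)
total length: 121/2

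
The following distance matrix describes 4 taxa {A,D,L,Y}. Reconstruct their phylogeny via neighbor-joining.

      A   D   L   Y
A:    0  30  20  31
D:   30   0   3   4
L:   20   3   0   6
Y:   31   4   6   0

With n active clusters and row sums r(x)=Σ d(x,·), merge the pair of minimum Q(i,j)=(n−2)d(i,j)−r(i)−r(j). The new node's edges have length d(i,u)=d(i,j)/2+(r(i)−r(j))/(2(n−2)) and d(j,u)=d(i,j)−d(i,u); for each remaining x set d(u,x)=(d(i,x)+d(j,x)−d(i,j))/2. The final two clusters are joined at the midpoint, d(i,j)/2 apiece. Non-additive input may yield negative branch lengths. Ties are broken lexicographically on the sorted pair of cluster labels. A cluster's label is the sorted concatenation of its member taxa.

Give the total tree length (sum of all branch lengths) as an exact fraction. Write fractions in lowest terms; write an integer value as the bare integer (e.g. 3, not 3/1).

iteration 1: select A,L (d=20, Q=-70); attach at lengths (23, -3); label the merged cluster AL
  updated: d(AL,D)=13/2, d(AL,Y)=17/2
iteration 2: select AL,D (d=13/2, Q=-19); attach at lengths (11/2, 1); label the merged cluster ADL
  updated: d(ADL,Y)=3
iteration 3: select ADL,Y (d=3); attach at lengths (3/2, 3/2); label the merged cluster ADLY
final tree: (((A:23,L:-3):11/2,D:1):3/2,Y:3/2)
total length: 59/2

59/2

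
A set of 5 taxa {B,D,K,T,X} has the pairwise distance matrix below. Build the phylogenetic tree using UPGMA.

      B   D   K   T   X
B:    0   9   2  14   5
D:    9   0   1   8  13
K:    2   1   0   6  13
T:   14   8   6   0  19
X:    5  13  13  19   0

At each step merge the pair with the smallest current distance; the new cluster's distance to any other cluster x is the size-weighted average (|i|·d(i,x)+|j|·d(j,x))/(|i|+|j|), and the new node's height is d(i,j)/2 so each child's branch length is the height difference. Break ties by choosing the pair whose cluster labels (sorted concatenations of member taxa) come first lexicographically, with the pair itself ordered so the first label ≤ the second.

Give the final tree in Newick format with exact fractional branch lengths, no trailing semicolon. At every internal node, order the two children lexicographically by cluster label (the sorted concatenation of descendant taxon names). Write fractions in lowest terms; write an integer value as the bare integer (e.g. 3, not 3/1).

((B:5/2,X:5/2):10/3,((D:1/2,K:1/2):3,T:7/2):7/3)

1. join D+K (d=1) ⇒ DK; edges |D|=1/2, |K|=1/2
  updated: d(B,DK)=11/2, d(DK,T)=7, d(DK,X)=13
2. join B+X (d=5) ⇒ BX; edges |B|=5/2, |X|=5/2
  updated: d(BX,DK)=37/4, d(BX,T)=33/2
3. join DK+T (d=7) ⇒ DKT; edges |DK|=3, |T|=7/2
  updated: d(BX,DKT)=35/3
4. join BX+DKT (d=35/3) ⇒ BDKTX; edges |BX|=10/3, |DKT|=7/3
final tree: ((B:5/2,X:5/2):10/3,((D:1/2,K:1/2):3,T:7/2):7/3)
total length: 109/6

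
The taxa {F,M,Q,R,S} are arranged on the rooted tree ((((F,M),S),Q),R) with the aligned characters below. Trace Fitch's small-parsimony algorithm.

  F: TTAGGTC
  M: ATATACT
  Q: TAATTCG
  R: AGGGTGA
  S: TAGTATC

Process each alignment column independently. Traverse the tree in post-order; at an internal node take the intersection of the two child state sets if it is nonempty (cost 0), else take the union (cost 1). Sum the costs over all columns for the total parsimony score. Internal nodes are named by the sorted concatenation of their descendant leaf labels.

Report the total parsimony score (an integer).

16

site 0, node FM: F={T} ∪ M={A} → {A,T} (+1)
site 0, node FMS: FM={A,T} ∩ S={T} → {T} (+0)
site 0, node FMQS: FMS={T} ∩ Q={T} → {T} (+0)
site 0, node FMQRS: FMQS={T} ∪ R={A} → {A,T} (+1)
site 1, node FM: F={T} ∩ M={T} → {T} (+0)
site 1, node FMS: FM={T} ∪ S={A} → {A,T} (+1)
site 1, node FMQS: FMS={A,T} ∩ Q={A} → {A} (+0)
site 1, node FMQRS: FMQS={A} ∪ R={G} → {A,G} (+1)
site 2, node FM: F={A} ∩ M={A} → {A} (+0)
site 2, node FMS: FM={A} ∪ S={G} → {A,G} (+1)
site 2, node FMQS: FMS={A,G} ∩ Q={A} → {A} (+0)
site 2, node FMQRS: FMQS={A} ∪ R={G} → {A,G} (+1)
site 3, node FM: F={G} ∪ M={T} → {G,T} (+1)
site 3, node FMS: FM={G,T} ∩ S={T} → {T} (+0)
site 3, node FMQS: FMS={T} ∩ Q={T} → {T} (+0)
site 3, node FMQRS: FMQS={T} ∪ R={G} → {G,T} (+1)
site 4, node FM: F={G} ∪ M={A} → {A,G} (+1)
site 4, node FMS: FM={A,G} ∩ S={A} → {A} (+0)
site 4, node FMQS: FMS={A} ∪ Q={T} → {A,T} (+1)
site 4, node FMQRS: FMQS={A,T} ∩ R={T} → {T} (+0)
site 5, node FM: F={T} ∪ M={C} → {C,T} (+1)
site 5, node FMS: FM={C,T} ∩ S={T} → {T} (+0)
site 5, node FMQS: FMS={T} ∪ Q={C} → {C,T} (+1)
site 5, node FMQRS: FMQS={C,T} ∪ R={G} → {C,G,T} (+1)
site 6, node FM: F={C} ∪ M={T} → {C,T} (+1)
site 6, node FMS: FM={C,T} ∩ S={C} → {C} (+0)
site 6, node FMQS: FMS={C} ∪ Q={G} → {C,G} (+1)
site 6, node FMQRS: FMQS={C,G} ∪ R={A} → {A,C,G} (+1)
per-site changes: [2, 2, 2, 2, 2, 3, 3]; total = 16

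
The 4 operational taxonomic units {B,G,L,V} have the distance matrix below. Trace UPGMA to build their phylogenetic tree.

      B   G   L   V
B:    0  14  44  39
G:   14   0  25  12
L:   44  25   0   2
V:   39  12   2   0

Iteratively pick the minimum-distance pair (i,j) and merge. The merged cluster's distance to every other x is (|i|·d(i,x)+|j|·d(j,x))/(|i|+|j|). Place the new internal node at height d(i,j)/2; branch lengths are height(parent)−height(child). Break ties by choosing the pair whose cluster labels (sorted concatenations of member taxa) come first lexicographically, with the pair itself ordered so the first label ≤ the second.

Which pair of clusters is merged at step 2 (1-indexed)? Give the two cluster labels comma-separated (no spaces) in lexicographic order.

1. join L+V (d=2) ⇒ LV; edges |L|=1, |V|=1
  updated: d(B,LV)=83/2, d(G,LV)=37/2
2. join B+G (d=14) ⇒ BG; edges |B|=7, |G|=7
  updated: d(BG,LV)=30
3. join BG+LV (d=30) ⇒ BGLV; edges |BG|=8, |LV|=14
final tree: ((B:7,G:7):8,(L:1,V:1):14)
total length: 38

B,G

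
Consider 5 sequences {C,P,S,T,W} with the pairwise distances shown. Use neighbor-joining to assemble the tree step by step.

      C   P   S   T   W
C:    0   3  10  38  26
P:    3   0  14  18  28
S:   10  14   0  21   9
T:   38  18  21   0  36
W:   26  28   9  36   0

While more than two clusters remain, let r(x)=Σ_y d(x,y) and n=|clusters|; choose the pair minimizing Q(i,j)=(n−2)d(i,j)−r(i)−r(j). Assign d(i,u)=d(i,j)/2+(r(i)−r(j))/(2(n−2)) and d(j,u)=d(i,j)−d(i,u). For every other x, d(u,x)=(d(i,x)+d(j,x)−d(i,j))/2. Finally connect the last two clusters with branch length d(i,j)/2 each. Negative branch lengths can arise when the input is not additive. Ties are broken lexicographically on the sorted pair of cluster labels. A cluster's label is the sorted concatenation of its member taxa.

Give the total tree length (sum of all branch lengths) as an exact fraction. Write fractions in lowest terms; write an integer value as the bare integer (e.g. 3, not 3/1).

44

1. join C+P (d=3, Q=-131) ⇒ CP; edges |C|=23/6, |P|=-5/6
  updated: d(CP,S)=21/2, d(CP,T)=53/2, d(CP,W)=51/2
2. join CP+T (d=53/2, Q=-93) ⇒ CPT; edges |CP|=8, |T|=37/2
  updated: d(CPT,S)=5/2, d(CPT,W)=35/2
3. join CPT+S (d=5/2, Q=-29) ⇒ CPST; edges |CPT|=11/2, |S|=-3
  updated: d(CPST,W)=12
4. join CPST+W (d=12) ⇒ CPSTW; edges |CPST|=6, |W|=6
final tree: ((((C:23/6,P:-5/6):8,T:37/2):11/2,S:-3):6,W:6)
total length: 44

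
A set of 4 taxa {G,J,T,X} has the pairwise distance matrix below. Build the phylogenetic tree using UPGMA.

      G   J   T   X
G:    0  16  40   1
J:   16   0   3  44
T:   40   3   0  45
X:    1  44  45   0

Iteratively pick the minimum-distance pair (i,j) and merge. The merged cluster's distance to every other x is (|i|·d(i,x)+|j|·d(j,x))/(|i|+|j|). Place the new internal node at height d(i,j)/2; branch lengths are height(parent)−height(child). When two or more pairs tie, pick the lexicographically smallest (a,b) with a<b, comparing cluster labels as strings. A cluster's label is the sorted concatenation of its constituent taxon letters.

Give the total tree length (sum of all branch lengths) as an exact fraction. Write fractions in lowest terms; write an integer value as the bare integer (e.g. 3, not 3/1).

153/4

1. join G+X (d=1) ⇒ GX; edges |G|=1/2, |X|=1/2
  updated: d(GX,J)=30, d(GX,T)=85/2
2. join J+T (d=3) ⇒ JT; edges |J|=3/2, |T|=3/2
  updated: d(GX,JT)=145/4
3. join GX+JT (d=145/4) ⇒ GJTX; edges |GX|=141/8, |JT|=133/8
final tree: ((G:1/2,X:1/2):141/8,(J:3/2,T:3/2):133/8)
total length: 153/4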